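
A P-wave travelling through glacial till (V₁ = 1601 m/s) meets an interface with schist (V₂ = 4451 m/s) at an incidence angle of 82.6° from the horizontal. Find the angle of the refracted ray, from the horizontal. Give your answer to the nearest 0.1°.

Convert to the normal: θ₁ = 90° − 82.6° = 7.4°.
Snell's law: sin θ₂ = (V₂/V₁)·sin θ₁ = (4451/1601)·sin 7.4° = 0.3581.
θ₂ = sin⁻¹(0.3581) = 20.98° (from vertical).
From the interface: 90° − 20.98° = 69.02°.

69.0°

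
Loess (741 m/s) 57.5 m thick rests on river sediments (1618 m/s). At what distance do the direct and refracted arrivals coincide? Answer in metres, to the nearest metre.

189 m

x_cross = 2h·√((V₂+V₁)/(V₂−V₁)).
(V₂+V₁)/(V₂−V₁) = (1618+741)/(1618−741) = 2.6899; √ = 1.6401.
x_cross = 2·57.5·1.6401 = 188.61 m.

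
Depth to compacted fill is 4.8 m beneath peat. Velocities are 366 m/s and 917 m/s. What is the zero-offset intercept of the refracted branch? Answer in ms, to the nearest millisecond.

24 ms

tᵢ = 2h·√(V₂²−V₁²)/(V₁V₂).
√(V₂²−V₁²) = √(917²−366²) = 840.8 m/s.
tᵢ = 2·4.8·840.8/(366·917) = 0.02405 s.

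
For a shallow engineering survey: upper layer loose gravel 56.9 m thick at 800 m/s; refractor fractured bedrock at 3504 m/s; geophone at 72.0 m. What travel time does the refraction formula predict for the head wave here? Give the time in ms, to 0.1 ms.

θ_c = arcsin(V₁/V₂) = arcsin(800/3504) = 13.20°, cos θ_c = 0.9736.
Intercept time tᵢ = 2h cos θ_c / V₁ = 2·56.9·0.9736/800 = 0.13849 s.
t = x/V₂ + tᵢ = 72.0/3504 + 0.13849 = 0.15904 s.

159.0 ms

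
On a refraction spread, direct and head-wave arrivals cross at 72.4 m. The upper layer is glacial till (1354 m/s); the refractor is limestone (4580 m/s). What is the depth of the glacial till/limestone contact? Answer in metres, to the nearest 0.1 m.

x_cross = 2h·√((V₂+V₁)/(V₂−V₁)) → h = x_cross / (2·√((V₂+V₁)/(V₂−V₁))).
√((V₂+V₁)/(V₂−V₁)) = √((4580+1354)/(4580−1354)) = 1.3563.
h = 72.4 / (2·1.3563) = 26.69 m.

26.7 m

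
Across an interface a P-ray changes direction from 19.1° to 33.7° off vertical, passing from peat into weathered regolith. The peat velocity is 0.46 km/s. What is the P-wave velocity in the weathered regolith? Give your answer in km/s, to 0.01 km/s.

sin 19.1° = 0.3272; sin 33.7° = 0.5548.
V₂ = V₁·(sin θ₂/sin θ₁) = 0.46·(0.5548/0.3272) = 0.78 km/s.

0.78 km/s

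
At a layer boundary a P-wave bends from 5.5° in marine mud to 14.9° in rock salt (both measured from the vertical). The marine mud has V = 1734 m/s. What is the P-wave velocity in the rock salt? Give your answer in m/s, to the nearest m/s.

sin 5.5° = 0.0958; sin 14.9° = 0.2571.
V₂ = V₁·(sin θ₂/sin θ₁) = 1734·(0.2571/0.0958) = 4651.94 m/s.

4652 m/s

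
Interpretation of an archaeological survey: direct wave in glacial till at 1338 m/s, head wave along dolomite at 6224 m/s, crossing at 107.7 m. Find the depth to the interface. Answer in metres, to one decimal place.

43.3 m

x_cross = 2h·√((V₂+V₁)/(V₂−V₁)) → h = x_cross / (2·√((V₂+V₁)/(V₂−V₁))).
√((V₂+V₁)/(V₂−V₁)) = √((6224+1338)/(6224−1338)) = 1.2441.
h = 107.7 / (2·1.2441) = 43.29 m.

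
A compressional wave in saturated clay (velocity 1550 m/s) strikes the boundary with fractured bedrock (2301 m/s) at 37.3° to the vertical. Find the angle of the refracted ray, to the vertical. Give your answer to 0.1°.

Snell's law: sin θ₂ = (V₂/V₁)·sin θ₁ = (2301/1550)·sin 37.3° = 0.8996.
θ₂ = arcsin 0.8996 = 64.11° from the normal.

64.1°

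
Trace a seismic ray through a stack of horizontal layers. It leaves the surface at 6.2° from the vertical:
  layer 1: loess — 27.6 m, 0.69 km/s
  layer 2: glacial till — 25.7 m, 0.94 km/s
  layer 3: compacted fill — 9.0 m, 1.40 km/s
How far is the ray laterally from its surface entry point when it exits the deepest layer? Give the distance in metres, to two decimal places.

p = sin θ₁/V₁ = sin 6.2°/0.69 = 1.5652e-01 s/km is conserved through the stack.
Layer 1: θ = 6.20°; offset = 27.6·tan 6.20° = 2.9983 m.
Layer 2: sin θ = p·0.94 = 0.1471 → θ = 8.46°; offset = 25.7·tan 8.46° = 3.8228 m.
Layer 3: sin θ = p·1.40 = 0.2191 → θ = 12.66°; offset = 9.0·tan 12.66° = 2.0213 m.
Total horizontal offset = 8.8424 m.

8.84 m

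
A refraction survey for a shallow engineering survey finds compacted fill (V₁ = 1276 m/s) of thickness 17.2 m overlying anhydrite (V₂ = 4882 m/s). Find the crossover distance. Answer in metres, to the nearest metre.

x_cross = 2h·√((V₂+V₁)/(V₂−V₁)).
(V₂+V₁)/(V₂−V₁) = (4882+1276)/(4882−1276) = 1.7077; √ = 1.3068.
x_cross = 2·17.2·1.3068 = 44.95 m.

45 m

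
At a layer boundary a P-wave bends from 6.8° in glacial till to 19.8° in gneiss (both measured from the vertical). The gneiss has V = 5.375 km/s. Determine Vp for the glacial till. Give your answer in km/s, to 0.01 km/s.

sin 6.8° = 0.1184; sin 19.8° = 0.3387.
V₁ = V₂·(sin θ₁/sin θ₂) = 5.375·(0.1184/0.3387) = 1.88 km/s.

1.88 km/s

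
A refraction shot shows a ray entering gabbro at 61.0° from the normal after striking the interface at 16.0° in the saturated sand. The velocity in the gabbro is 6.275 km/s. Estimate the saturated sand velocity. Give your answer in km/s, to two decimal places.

1.98 km/s

Snell's law: sin 16.0°/V₁ = sin 61.0°/V₂.
V₁ = V₂·sin 16.0°/sin 61.0° = 6.275 × 0.3152 = 1.98 km/s.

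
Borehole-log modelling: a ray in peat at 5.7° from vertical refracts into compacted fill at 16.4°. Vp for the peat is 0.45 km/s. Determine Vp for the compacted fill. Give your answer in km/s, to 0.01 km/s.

Snell's law: sin 5.7°/V₁ = sin 16.4°/V₂.
V₂ = V₁·sin 16.4°/sin 5.7° = 0.45 × 2.8428 = 1.28 km/s.

1.28 km/s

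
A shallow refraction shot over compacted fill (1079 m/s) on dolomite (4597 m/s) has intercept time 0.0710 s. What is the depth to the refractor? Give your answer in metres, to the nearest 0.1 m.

39.4 m

h = tᵢ·V₁·V₂ / (2·√(V₂²−V₁²)).
√(V₂²−V₁²) = √(4597² − 1079²) = 4468.6 m/s.
h = 0.071 s × 1079 × 4597 / (2 × 4468.6) = 39.41 m.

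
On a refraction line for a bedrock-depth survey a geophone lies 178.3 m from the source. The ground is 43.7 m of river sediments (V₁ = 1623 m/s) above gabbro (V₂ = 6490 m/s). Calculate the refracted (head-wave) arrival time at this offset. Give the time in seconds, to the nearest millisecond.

0.080 s

θ_c = arcsin(V₁/V₂) = arcsin(1623/6490) = 14.48°, cos θ_c = 0.9682.
Intercept time tᵢ = 2h cos θ_c / V₁ = 2·43.7·0.9682/1623 = 0.05214 s.
t = x/V₂ + tᵢ = 178.3/6490 + 0.05214 = 0.07961 s.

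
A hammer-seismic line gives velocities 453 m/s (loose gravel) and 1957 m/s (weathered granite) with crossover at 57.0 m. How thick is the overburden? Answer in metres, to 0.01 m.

22.51 m

h = (x_cross/2)·√((V₂−V₁)/(V₂+V₁)).
(V₂−V₁)/(V₂+V₁) = (1957−453)/(1957+453) = 0.6241; √ = 0.7900.
h = (57.0/2)·0.7900 = 22.51 m.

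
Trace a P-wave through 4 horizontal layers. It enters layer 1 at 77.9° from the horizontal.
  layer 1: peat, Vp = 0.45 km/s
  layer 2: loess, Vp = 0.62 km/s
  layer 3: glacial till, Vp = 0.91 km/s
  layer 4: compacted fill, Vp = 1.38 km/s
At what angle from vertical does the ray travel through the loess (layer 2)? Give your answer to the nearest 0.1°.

From the normal: θ₁ = 90° − 77.9° = 12.1°.
Ray parameter p = sin 12.1° / 0.45 = 4.6582e-01 s/km.
sin θ_2 = p·V_2 = 4.6582e-01 × 0.62 = 0.2888.
θ_2 = arcsin 0.2888 = 16.79°.

16.8°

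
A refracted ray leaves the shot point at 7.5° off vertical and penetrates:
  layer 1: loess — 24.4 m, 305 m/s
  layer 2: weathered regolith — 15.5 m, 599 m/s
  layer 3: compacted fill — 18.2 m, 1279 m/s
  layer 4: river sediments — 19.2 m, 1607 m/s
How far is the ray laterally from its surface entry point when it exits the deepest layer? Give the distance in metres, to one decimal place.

Ray parameter p = sin 7.5° / 305 m/s = 4.2795e-04 s/m.
Layer 1: θ = 7.50°; offset = 24.4·tan 7.50° = 3.212 m.
Layer 2: sin θ = p·599 = 0.2563 → θ = 14.85°; offset = 15.5·tan 14.85° = 4.111 m.
Layer 3: sin θ = p·1279 = 0.5474 → θ = 33.19°; offset = 18.2·tan 33.19° = 11.903 m.
Layer 4: sin θ = p·1607 = 0.6877 → θ = 43.45°; offset = 19.2·tan 43.45° = 18.188 m.
Summing the layer offsets gives 37.415 m.

37.4 m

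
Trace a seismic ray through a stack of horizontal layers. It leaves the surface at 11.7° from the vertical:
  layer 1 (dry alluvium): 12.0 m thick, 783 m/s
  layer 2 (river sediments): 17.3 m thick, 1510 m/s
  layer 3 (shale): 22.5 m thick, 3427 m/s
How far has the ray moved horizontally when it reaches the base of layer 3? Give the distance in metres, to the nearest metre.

Ray parameter p = sin 11.7° / 783 m/s = 2.5899e-04 s/m.
Layer 1: θ = 11.70°; offset = 12.0·tan 11.70° = 2.485 m.
Layer 2: sin θ = p·1510 = 0.3911 → θ = 23.02°; offset = 17.3·tan 23.02° = 7.351 m.
Layer 3: sin θ = p·3427 = 0.8876 → θ = 62.57°; offset = 22.5·tan 62.57° = 43.346 m.
Total horizontal offset = 53.182 m.

53 m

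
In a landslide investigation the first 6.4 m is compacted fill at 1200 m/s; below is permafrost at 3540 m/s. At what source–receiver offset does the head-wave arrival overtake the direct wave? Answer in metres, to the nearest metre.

18 m

θ_c = arcsin(1200/3540) = 19.81°, so cos θ_c = 0.9408 and tᵢ = 2h cos θ_c/V₁ = 0.0100 s.
At crossover x/V₁ = x/V₂ + tᵢ ⇒ x = tᵢ/(1/V₁ − 1/V₂) = 0.01004/(8.3333e-04 − 2.8249e-04) = 18.22 m.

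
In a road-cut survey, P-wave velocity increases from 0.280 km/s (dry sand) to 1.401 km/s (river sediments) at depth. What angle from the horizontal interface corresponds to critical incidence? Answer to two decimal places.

78.47°

Critical incidence: sin θ_c = V₁/V₂ = 0.280/1.401 = 0.1999.
θ_c = arcsin 0.1999 = 11.53°.
Measured from the interface: 90° − 11.53° = 78.47°.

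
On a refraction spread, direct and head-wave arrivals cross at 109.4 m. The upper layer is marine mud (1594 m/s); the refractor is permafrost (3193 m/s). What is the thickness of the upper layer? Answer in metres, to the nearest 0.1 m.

31.6 m

h = (x_cross/2)·√((V₂−V₁)/(V₂+V₁)).
(V₂−V₁)/(V₂+V₁) = (3193−1594)/(3193+1594) = 0.3340; √ = 0.5780.
h = (109.4/2)·0.5780 = 31.61 m.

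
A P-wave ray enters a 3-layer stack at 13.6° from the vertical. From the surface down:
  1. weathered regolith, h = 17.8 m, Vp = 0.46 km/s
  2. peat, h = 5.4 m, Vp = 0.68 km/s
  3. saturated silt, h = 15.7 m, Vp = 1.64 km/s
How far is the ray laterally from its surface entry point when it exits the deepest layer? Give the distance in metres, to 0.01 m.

30.45 m

p = sin θ₁/V₁ = sin 13.6°/0.46 = 5.1118e-01 s/km is conserved through the stack.
Layer 1: θ = 13.60°; offset = 17.8·tan 13.60° = 4.3063 m.
Layer 2: sin θ = p·0.68 = 0.3476 → θ = 20.34°; offset = 5.4·tan 20.34° = 2.0019 m.
Layer 3: sin θ = p·1.64 = 0.8383 → θ = 56.96°; offset = 15.7·tan 56.96° = 24.1431 m.
Summing the layer offsets gives 30.4513 m.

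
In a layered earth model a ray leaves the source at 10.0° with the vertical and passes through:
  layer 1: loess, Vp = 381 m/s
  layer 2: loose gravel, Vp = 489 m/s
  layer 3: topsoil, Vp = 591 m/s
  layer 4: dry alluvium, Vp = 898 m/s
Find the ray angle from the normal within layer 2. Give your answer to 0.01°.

12.88°

Snell's law across each interface conserves sin θ / V, so sin θ_2 = V_2·sin θ₁/V₁.
sin θ_2 = 489 × sin 10.0° / 381 = 0.2229.
θ_2 = arcsin 0.2229 = 12.88°.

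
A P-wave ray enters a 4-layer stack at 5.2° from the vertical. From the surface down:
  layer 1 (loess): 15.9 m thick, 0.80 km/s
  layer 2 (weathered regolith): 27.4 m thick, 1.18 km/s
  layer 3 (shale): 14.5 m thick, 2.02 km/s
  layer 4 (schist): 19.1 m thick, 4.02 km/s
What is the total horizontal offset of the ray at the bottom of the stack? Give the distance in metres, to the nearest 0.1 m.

18.3 m

Apply Snell's law at each interface; in layer i the horizontal offset is hᵢ·tan θᵢ.
Layer 1: θ = 5.20°; offset = 15.9·tan 5.20° = 1.447 m.
Layer 2: sin θ = 1.18·sin 5.2°/0.80 = 0.1337, θ = 7.68°; offset = 27.4·tan 7.68° = 3.696 m.
Layer 3: sin θ = 2.02·sin 5.2°/0.80 = 0.2288, θ = 13.23°; offset = 14.5·tan 13.23° = 3.409 m.
Layer 4: sin θ = 4.02·sin 5.2°/0.80 = 0.4554, θ = 27.09°; offset = 19.1·tan 27.09° = 9.771 m.
Summing the layer offsets gives 18.323 m.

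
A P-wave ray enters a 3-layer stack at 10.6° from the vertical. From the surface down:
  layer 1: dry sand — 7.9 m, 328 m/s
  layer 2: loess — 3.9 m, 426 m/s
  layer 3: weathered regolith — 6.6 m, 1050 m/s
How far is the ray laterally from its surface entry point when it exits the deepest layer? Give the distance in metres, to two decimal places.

Apply Snell's law at each interface; in layer i the horizontal offset is hᵢ·tan θᵢ.
Layer 1: θ = 10.60°; offset = 7.9·tan 10.60° = 1.4784 m.
Layer 2: sin θ = 426·sin 10.6°/328 = 0.2389, θ = 13.82°; offset = 3.9·tan 13.82° = 0.9595 m.
Layer 3: sin θ = 1050·sin 10.6°/328 = 0.5889, θ = 36.08°; offset = 6.6·tan 36.08° = 4.8087 m.
Summing the layer offsets gives 7.2467 m.

7.25 m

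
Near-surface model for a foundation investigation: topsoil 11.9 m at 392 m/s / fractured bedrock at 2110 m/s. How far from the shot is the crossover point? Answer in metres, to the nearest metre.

29 m

x_cross = 2h·√((V₂+V₁)/(V₂−V₁)).
(V₂+V₁)/(V₂−V₁) = (2110+392)/(2110−392) = 1.4563; √ = 1.2068.
x_cross = 2·11.9·1.2068 = 28.72 m.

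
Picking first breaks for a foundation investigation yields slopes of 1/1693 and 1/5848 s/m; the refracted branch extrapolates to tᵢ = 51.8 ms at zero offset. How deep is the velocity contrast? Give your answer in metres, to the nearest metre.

46 m

h = tᵢ·V₁·V₂ / (2·√(V₂²−V₁²)).
√(V₂²−V₁²) = √(5848² − 1693²) = 5597.6 m/s.
h = 0.0518 s × 1693 × 5848 / (2 × 5597.6) = 45.81 m.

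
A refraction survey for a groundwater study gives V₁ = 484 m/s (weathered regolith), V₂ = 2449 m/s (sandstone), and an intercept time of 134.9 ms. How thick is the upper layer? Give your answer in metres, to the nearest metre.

h = tᵢ·V₁·V₂ / (2·√(V₂²−V₁²)).
√(V₂²−V₁²) = √(2449² − 484²) = 2400.7 m/s.
h = 0.1349 s × 484 × 2449 / (2 × 2400.7) = 33.30 m.

33 m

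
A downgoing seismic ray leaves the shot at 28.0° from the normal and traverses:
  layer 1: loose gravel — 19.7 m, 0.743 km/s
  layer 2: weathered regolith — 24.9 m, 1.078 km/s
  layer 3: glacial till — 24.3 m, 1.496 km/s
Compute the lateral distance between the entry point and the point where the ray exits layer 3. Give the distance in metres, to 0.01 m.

p = sin θ₁/V₁ = sin 28.0°/0.743 = 6.3186e-01 s/km is conserved through the stack.
Layer 1: θ = 28.00°; offset = 19.7·tan 28.00° = 10.4747 m.
Layer 2: sin θ = p·1.078 = 0.6811 → θ = 42.93°; offset = 24.9·tan 42.93° = 23.1654 m.
Layer 3: sin θ = p·1.496 = 0.9453 → θ = 70.95°; offset = 24.3·tan 70.95° = 70.3921 m.
Σ offsets = 104.0321 m.

104.03 m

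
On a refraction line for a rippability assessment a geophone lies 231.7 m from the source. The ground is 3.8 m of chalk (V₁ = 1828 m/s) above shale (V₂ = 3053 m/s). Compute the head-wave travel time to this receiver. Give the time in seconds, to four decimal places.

θ_c = arcsin(V₁/V₂) = arcsin(1828/3053) = 36.78°, cos θ_c = 0.8009.
Intercept time tᵢ = 2h cos θ_c / V₁ = 2·3.8·0.8009/1828 = 0.00333 s.
t = x/V₂ + tᵢ = 231.7/3053 + 0.00333 = 0.07922 s.

0.0792 s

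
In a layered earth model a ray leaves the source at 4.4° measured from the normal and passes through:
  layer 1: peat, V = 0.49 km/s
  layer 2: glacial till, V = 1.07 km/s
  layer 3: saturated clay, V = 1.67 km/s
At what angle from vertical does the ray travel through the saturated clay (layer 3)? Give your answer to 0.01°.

15.16°

Ray parameter p = sin 4.4° / 0.49 = 1.5657e-01 s/km.
sin θ_3 = p·V_3 = 1.5657e-01 × 1.67 = 0.2615.
θ_3 = 15.16° from the vertical.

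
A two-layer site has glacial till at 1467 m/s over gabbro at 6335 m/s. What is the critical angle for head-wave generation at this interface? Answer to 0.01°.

Critical incidence: sin θ_c = V₁/V₂ = 1467/6335 = 0.2316.
θ_c = arcsin 0.2316 = 13.39°.

13.39°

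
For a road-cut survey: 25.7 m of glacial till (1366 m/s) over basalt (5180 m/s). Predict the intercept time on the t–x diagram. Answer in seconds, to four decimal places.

0.0363 s

θ_c = arcsin(V₁/V₂) = arcsin(1366/5180) = 15.29°; cos θ_c = 0.9646.
tᵢ = 2h·cos θ_c / V₁ = 2·25.7·0.9646 / 1366 = 0.03630 s.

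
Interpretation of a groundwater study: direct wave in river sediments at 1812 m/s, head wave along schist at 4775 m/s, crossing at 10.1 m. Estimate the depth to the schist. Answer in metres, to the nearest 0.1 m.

3.4 m

h = (x_cross/2)·√((V₂−V₁)/(V₂+V₁)).
(V₂−V₁)/(V₂+V₁) = (4775−1812)/(4775+1812) = 0.4498; √ = 0.6707.
h = (10.1/2)·0.6707 = 3.39 m.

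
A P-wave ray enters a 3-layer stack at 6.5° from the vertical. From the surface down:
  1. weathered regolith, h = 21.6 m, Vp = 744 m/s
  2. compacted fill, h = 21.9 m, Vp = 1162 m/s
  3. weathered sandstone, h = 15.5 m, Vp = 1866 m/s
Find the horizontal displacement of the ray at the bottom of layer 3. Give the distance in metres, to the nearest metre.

p = sin θ₁/V₁ = sin 6.5°/744 = 1.5215e-04 s/m is conserved through the stack.
Layer 1: θ = 6.50°; offset = 21.6·tan 6.50° = 2.461 m.
Layer 2: sin θ = p·1162 = 0.1768 → θ = 10.18°; offset = 21.9·tan 10.18° = 3.934 m.
Layer 3: sin θ = p·1866 = 0.2839 → θ = 16.49°; offset = 15.5·tan 16.49° = 4.590 m.
Summing the layer offsets gives 10.985 m.

11 m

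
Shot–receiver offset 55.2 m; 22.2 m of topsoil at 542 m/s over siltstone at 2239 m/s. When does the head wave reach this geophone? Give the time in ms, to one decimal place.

t = x/V₂ + 2h·√(V₂²−V₁²)/(V₁V₂).
√(V₂²−V₁²) = √(2239²−542²) = 2172.4 m/s; delay term = 2·22.2·2172.4/(542·2239) = 0.07948 s.
t = 55.2/2239 + 0.07948 = 0.10414 s.

104.1 ms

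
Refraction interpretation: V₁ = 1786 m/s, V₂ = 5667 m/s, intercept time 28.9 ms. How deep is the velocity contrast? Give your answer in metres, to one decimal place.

27.2 m

θ_c = arcsin(1786/5667) = 18.37°; cos θ_c = 0.9490.
tᵢ = 2h cos θ_c/V₁ ⇒ h = tᵢ·V₁/(2 cos θ_c) = 0.0289·1786/(2·0.9490) = 27.19 m.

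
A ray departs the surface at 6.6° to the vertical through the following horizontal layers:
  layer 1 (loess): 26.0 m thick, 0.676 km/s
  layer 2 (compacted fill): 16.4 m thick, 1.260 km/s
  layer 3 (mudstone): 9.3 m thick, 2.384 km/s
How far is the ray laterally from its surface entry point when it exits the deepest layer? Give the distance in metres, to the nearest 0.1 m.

10.7 m

Ray parameter p = sin 6.6° / 0.676 km/s = 1.7003e-01 s/km.
Layer 1: θ = 6.60°; offset = 26.0·tan 6.60° = 3.008 m.
Layer 2: sin θ = p·1.260 = 0.2142 → θ = 12.37°; offset = 16.4·tan 12.37° = 3.597 m.
Layer 3: sin θ = p·2.384 = 0.4053 → θ = 23.91°; offset = 9.3·tan 23.91° = 4.124 m.
Summing the layer offsets gives 10.729 m.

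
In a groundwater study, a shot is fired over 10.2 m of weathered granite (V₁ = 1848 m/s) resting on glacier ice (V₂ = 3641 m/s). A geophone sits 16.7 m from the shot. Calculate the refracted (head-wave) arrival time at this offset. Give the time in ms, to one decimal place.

14.1 ms

t = x/V₂ + 2h·√(V₂²−V₁²)/(V₁V₂).
√(V₂²−V₁²) = √(3641²−1848²) = 3137.2 m/s; delay term = 2·10.2·3137.2/(1848·3641) = 0.00951 s.
t = 16.7/3641 + 0.00951 = 0.01410 s.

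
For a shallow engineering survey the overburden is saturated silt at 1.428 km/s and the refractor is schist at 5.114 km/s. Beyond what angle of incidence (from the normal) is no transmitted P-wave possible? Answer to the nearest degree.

16°

Critical incidence: sin θ_c = V₁/V₂ = 1.428/5.114 = 0.2792.
θ_c = arcsin 0.2792 = 16.21°.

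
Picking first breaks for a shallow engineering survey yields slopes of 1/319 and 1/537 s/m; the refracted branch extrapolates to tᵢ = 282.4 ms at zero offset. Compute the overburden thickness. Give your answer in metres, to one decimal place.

56.0 m

h = tᵢ·V₁·V₂ / (2·√(V₂²−V₁²)).
√(V₂²−V₁²) = √(537² − 319²) = 432.0 m/s.
h = 0.2824 s × 319 × 537 / (2 × 432.0) = 55.99 m.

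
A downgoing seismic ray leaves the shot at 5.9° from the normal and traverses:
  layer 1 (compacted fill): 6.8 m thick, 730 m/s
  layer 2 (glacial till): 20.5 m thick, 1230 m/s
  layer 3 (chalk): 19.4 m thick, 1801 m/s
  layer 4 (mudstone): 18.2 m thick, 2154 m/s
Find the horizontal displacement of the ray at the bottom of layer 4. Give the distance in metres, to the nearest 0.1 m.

Ray parameter p = sin 5.9° / 730 m/s = 1.4081e-04 s/m.
Layer 1: θ = 5.90°; offset = 6.8·tan 5.90° = 0.703 m.
Layer 2: sin θ = p·1230 = 0.1732 → θ = 9.97°; offset = 20.5·tan 9.97° = 3.605 m.
Layer 3: sin θ = p·1801 = 0.2536 → θ = 14.69°; offset = 19.4·tan 14.69° = 5.086 m.
Layer 4: sin θ = p·2154 = 0.3033 → θ = 17.66°; offset = 18.2·tan 17.66° = 5.793 m.
Summing the layer offsets gives 15.187 m.

15.2 m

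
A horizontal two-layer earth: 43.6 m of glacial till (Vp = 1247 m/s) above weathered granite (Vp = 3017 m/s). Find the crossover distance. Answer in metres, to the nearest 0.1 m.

135.3 m

θ_c = arcsin(1247/3017) = 24.41°, so cos θ_c = 0.9106 and tᵢ = 2h cos θ_c/V₁ = 0.0637 s.
At crossover x/V₁ = x/V₂ + tᵢ ⇒ x = tᵢ/(1/V₁ − 1/V₂) = 0.06368/(8.0192e-04 − 3.3146e-04) = 135.34 m.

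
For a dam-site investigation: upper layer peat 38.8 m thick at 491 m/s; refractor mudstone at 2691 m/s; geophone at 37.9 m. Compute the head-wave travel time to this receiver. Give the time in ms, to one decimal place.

t = x/V₂ + 2h·√(V₂²−V₁²)/(V₁V₂).
√(V₂²−V₁²) = √(2691²−491²) = 2645.8 m/s; delay term = 2·38.8·2645.8/(491·2691) = 0.15539 s.
t = 37.9/2691 + 0.15539 = 0.16948 s.

169.5 ms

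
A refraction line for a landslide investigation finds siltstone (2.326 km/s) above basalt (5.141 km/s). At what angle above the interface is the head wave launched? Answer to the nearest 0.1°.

63.1°

At critical incidence the refracted ray runs along the interface (θ₂ = 90°), so sin θ_c = V₁/V₂.
θ_c = arcsin(2.326/5.141) = arcsin 0.4524 = 26.90°.
Measured from the interface: 90° − 26.90° = 63.10°.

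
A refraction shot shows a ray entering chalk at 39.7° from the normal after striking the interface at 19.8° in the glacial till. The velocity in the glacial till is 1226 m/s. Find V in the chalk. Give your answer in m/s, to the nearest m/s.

sin 19.8° = 0.3387; sin 39.7° = 0.6388.
V₂ = V₁·(sin θ₂/sin θ₁) = 1226·(0.6388/0.3387) = 2311.90 m/s.

2312 m/s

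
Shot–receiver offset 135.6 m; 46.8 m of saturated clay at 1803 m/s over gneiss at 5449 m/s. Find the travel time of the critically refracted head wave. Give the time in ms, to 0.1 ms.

73.9 ms

θ_c = arcsin(V₁/V₂) = arcsin(1803/5449) = 19.32°, cos θ_c = 0.9437.
Intercept time tᵢ = 2h cos θ_c / V₁ = 2·46.8·0.9437/1803 = 0.04899 s.
t = x/V₂ + tᵢ = 135.6/5449 + 0.04899 = 0.07387 s.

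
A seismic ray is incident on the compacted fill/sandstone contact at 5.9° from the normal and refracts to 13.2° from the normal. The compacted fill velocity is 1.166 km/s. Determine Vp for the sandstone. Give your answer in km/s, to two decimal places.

2.59 km/s

Snell's law: sin 5.9°/V₁ = sin 13.2°/V₂.
V₂ = V₁·sin 13.2°/sin 5.9° = 1.166 × 2.2215 = 2.59 km/s.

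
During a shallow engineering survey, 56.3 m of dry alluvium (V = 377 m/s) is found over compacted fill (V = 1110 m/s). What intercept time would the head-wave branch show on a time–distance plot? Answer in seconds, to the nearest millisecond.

0.281 s

tᵢ = 2h·√(V₂²−V₁²)/(V₁V₂).
√(V₂²−V₁²) = √(1110²−377²) = 1044.0 m/s.
tᵢ = 2·56.3·1044.0/(377·1110) = 0.28092 s.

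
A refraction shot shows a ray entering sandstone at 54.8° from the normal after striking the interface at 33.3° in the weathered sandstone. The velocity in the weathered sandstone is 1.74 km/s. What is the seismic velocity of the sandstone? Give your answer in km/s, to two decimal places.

2.59 km/s

Snell's law: sin 33.3°/V₁ = sin 54.8°/V₂.
V₂ = V₁·sin 54.8°/sin 33.3° = 1.74 × 1.4884 = 2.59 km/s.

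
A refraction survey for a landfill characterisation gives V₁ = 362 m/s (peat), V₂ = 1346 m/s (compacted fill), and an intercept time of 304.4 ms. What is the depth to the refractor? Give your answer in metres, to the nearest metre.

57 m

h = tᵢ·V₁·V₂ / (2·√(V₂²−V₁²)).
√(V₂²−V₁²) = √(1346² − 362²) = 1296.4 m/s.
h = 0.3044 s × 362 × 1346 / (2 × 1296.4) = 57.20 m.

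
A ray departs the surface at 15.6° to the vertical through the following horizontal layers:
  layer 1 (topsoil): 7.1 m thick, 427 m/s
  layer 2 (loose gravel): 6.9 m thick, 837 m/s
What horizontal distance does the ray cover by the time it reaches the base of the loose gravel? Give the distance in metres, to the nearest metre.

Ray parameter p = sin 15.6° / 427 m/s = 6.2979e-04 s/m.
Layer 1: θ = 15.60°; offset = 7.1·tan 15.60° = 1.982 m.
Layer 2: sin θ = p·837 = 0.5271 → θ = 31.81°; offset = 6.9·tan 31.81° = 4.280 m.
Σ offsets = 6.263 m.

6 m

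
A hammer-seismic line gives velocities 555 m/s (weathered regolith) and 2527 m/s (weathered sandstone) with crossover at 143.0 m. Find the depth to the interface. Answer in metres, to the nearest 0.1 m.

h = (x_cross/2)·√((V₂−V₁)/(V₂+V₁)).
(V₂−V₁)/(V₂+V₁) = (2527−555)/(2527+555) = 0.6398; √ = 0.7999.
h = (143.0/2)·0.7999 = 57.19 m.

57.2 m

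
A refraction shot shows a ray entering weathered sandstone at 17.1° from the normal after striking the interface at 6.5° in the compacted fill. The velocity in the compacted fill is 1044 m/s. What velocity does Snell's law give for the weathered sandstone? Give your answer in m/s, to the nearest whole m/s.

2712 m/s

Snell's law: sin 6.5°/V₁ = sin 17.1°/V₂.
V₂ = V₁·sin 17.1°/sin 6.5° = 1044 × 2.5975 = 2711.74 m/s.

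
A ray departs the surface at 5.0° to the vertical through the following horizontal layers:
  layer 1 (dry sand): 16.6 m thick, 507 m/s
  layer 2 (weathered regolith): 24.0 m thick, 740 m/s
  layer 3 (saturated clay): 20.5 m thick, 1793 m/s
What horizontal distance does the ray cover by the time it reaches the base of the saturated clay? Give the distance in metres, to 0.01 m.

11.17 m

Apply Snell's law at each interface; in layer i the horizontal offset is hᵢ·tan θᵢ.
Layer 1: θ = 5.00°; offset = 16.6·tan 5.00° = 1.4523 m.
Layer 2: sin θ = 740·sin 5.0°/507 = 0.1272, θ = 7.31°; offset = 24.0·tan 7.31° = 3.0780 m.
Layer 3: sin θ = 1793·sin 5.0°/507 = 0.3082, θ = 17.95°; offset = 20.5·tan 17.95° = 6.6420 m.
Total horizontal offset = 11.1723 m.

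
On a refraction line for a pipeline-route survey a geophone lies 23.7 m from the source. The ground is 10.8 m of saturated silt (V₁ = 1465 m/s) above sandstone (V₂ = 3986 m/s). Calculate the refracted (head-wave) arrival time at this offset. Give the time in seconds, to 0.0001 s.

0.0197 s

t = x/V₂ + 2h·√(V₂²−V₁²)/(V₁V₂).
√(V₂²−V₁²) = √(3986²−1465²) = 3707.0 m/s; delay term = 2·10.8·3707.0/(1465·3986) = 0.01371 s.
t = 23.7/3986 + 0.01371 = 0.01966 s.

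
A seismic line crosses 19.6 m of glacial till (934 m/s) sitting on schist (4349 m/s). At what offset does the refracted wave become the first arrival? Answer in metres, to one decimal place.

x_cross = 2h·√((V₂+V₁)/(V₂−V₁)).
(V₂+V₁)/(V₂−V₁) = (4349+934)/(4349−934) = 1.5470; √ = 1.2438.
x_cross = 2·19.6·1.2438 = 48.76 m.

48.8 m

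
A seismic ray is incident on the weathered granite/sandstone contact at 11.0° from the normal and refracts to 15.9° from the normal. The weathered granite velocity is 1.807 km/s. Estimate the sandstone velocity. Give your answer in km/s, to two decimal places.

sin 11.0° = 0.1908; sin 15.9° = 0.2740.
V₂ = V₁·(sin θ₂/sin θ₁) = 1.807·(0.2740/0.1908) = 2.59 km/s.

2.59 km/s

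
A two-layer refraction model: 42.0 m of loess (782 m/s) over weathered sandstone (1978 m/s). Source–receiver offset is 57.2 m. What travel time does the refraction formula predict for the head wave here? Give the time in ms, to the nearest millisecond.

128 ms

θ_c = arcsin(V₁/V₂) = arcsin(782/1978) = 23.29°, cos θ_c = 0.9185.
Intercept time tᵢ = 2h cos θ_c / V₁ = 2·42.0·0.9185/782 = 0.09867 s.
t = x/V₂ + tᵢ = 57.2/1978 + 0.09867 = 0.12758 s.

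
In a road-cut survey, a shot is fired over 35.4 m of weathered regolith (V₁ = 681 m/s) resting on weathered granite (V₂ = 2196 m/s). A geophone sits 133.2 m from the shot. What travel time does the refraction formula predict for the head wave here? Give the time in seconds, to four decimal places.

θ_c = arcsin(V₁/V₂) = arcsin(681/2196) = 18.07°, cos θ_c = 0.9507.
Intercept time tᵢ = 2h cos θ_c / V₁ = 2·35.4·0.9507/681 = 0.09884 s.
t = x/V₂ + tᵢ = 133.2/2196 + 0.09884 = 0.15950 s.

0.1595 s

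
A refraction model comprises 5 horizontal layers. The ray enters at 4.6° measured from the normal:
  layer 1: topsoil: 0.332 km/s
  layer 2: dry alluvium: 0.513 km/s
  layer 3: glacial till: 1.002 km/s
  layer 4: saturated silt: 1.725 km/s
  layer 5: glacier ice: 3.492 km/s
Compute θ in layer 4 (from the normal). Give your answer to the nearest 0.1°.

24.6°

Ray parameter p = sin 4.6° / 0.332 = 2.4156e-01 s/km.
sin θ_4 = p·V_4 = 2.4156e-01 × 1.725 = 0.4167.
θ_4 = 24.63° from the vertical.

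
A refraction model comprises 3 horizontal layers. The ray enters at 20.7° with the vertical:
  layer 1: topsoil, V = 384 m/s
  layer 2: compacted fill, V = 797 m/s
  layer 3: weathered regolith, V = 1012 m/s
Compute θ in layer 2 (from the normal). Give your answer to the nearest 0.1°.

47.2°

Ray parameter p = sin 20.7° / 384 = 9.2051e-04 s/m.
sin θ_2 = p·V_2 = 9.2051e-04 × 797 = 0.7336.
θ_2 = arcsin 0.7336 = 47.19°.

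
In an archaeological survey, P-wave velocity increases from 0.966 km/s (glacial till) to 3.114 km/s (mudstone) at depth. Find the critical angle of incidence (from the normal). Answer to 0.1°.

18.1°

At critical incidence the refracted ray runs along the interface (θ₂ = 90°), so sin θ_c = V₁/V₂.
θ_c = arcsin(0.966/3.114) = arcsin 0.3102 = 18.07°.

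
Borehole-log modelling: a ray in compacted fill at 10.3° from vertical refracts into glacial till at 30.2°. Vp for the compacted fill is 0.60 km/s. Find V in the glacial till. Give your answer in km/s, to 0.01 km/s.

sin 10.3° = 0.1788; sin 30.2° = 0.5030.
V₂ = V₁·(sin θ₂/sin θ₁) = 0.60·(0.5030/0.1788) = 1.69 km/s.

1.69 km/s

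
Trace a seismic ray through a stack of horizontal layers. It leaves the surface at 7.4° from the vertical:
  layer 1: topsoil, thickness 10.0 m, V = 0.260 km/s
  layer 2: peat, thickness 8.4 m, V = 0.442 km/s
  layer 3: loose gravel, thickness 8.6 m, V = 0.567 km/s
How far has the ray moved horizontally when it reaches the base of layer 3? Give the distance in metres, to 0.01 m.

Ray parameter p = sin 7.4° / 0.260 km/s = 4.9537e-01 s/km.
Layer 1: θ = 7.40°; offset = 10.0·tan 7.40° = 1.2988 m.
Layer 2: sin θ = p·0.442 = 0.2190 → θ = 12.65°; offset = 8.4·tan 12.65° = 1.8849 m.
Layer 3: sin θ = p·0.567 = 0.2809 → θ = 16.31°; offset = 8.6·tan 16.31° = 2.5168 m.
Summing the layer offsets gives 5.7005 m.

5.70 m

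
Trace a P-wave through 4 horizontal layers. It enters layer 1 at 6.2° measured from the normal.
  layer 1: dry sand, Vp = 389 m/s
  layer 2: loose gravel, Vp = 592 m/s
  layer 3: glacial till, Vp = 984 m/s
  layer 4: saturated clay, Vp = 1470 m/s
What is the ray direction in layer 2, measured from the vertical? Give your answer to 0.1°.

Ray parameter p = sin 6.2° / 389 = 2.7763e-04 s/m.
sin θ_2 = p·V_2 = 2.7763e-04 × 592 = 0.1644.
θ_2 = arcsin 0.1644 = 9.46°.

9.5°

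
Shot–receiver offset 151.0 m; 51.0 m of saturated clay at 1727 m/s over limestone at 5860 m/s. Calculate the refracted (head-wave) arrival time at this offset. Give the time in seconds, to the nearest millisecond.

θ_c = arcsin(V₁/V₂) = arcsin(1727/5860) = 17.14°, cos θ_c = 0.9556.
Intercept time tᵢ = 2h cos θ_c / V₁ = 2·51.0·0.9556/1727 = 0.05644 s.
t = x/V₂ + tᵢ = 151.0/5860 + 0.05644 = 0.08221 s.

0.082 s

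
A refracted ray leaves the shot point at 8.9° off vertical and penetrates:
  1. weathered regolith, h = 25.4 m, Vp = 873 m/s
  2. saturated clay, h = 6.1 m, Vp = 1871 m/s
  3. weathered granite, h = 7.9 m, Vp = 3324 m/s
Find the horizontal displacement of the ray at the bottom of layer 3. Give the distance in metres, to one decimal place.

p = sin θ₁/V₁ = sin 8.9°/873 = 1.7722e-04 s/m is conserved through the stack.
Layer 1: θ = 8.90°; offset = 25.4·tan 8.90° = 3.978 m.
Layer 2: sin θ = p·1871 = 0.3316 → θ = 19.36°; offset = 6.1·tan 19.36° = 2.144 m.
Layer 3: sin θ = p·3324 = 0.5891 → θ = 36.09°; offset = 7.9·tan 36.09° = 5.759 m.
Σ offsets = 11.880 m.

11.9 m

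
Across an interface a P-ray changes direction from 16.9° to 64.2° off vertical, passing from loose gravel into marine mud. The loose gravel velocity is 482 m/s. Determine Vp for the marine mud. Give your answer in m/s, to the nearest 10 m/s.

1490 m/s

Snell's law: sin 16.9°/V₁ = sin 64.2°/V₂.
V₂ = V₁·sin 64.2°/sin 16.9° = 482 × 3.0970 = 1492.78 m/s.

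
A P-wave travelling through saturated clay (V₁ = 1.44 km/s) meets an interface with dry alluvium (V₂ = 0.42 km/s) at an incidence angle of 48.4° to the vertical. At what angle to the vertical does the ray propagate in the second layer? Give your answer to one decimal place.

12.6°

sin θ₁/V₁ = sin θ₂/V₂ ⇒ sin θ₂ = 0.42·sin 48.4°/1.44 = 0.42·0.7478/1.44 = 0.2181.
θ₂ = sin⁻¹(0.2181) = 12.60° (from vertical).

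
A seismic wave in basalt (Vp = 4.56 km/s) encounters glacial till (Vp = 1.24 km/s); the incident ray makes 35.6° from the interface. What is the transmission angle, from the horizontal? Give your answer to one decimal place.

77.2°

Convert to the normal: θ₁ = 90° − 35.6° = 54.4°.
sin θ₁/V₁ = sin θ₂/V₂ ⇒ sin θ₂ = 1.24·sin 54.4°/4.56 = 1.24·0.8131/4.56 = 0.2211.
θ₂ = sin⁻¹(0.2211) = 12.77° (from vertical).
From the interface: 90° − 12.77° = 77.23°.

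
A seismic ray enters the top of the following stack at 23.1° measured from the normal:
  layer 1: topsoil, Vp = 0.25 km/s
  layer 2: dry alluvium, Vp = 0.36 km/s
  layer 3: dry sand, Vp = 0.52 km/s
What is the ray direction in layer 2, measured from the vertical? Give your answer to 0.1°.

Snell's law across each interface conserves sin θ / V, so sin θ_2 = V_2·sin θ₁/V₁.
sin θ_2 = 0.36 × sin 23.1° / 0.25 = 0.5650.
θ_2 = 34.40° from the vertical.

34.4°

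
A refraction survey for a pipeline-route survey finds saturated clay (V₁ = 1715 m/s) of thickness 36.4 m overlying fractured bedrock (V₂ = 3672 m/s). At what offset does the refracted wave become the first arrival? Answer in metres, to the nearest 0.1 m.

120.8 m

x_cross = 2h·√((V₂+V₁)/(V₂−V₁)).
(V₂+V₁)/(V₂−V₁) = (3672+1715)/(3672−1715) = 2.7527; √ = 1.6591.
x_cross = 2·36.4·1.6591 = 120.78 m.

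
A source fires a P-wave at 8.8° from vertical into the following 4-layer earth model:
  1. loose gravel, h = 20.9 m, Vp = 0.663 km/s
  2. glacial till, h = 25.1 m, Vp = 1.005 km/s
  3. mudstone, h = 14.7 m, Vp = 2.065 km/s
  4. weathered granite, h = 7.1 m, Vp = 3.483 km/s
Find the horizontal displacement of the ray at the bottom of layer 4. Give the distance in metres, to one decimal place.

26.8 m

Apply Snell's law at each interface; in layer i the horizontal offset is hᵢ·tan θᵢ.
Layer 1: θ = 8.80°; offset = 20.9·tan 8.80° = 3.235 m.
Layer 2: sin θ = 1.005·sin 8.8°/0.663 = 0.2319, θ = 13.41°; offset = 25.1·tan 13.41° = 5.984 m.
Layer 3: sin θ = 2.065·sin 8.8°/0.663 = 0.4765, θ = 28.46°; offset = 14.7·tan 28.46° = 7.967 m.
Layer 4: sin θ = 3.483·sin 8.8°/0.663 = 0.8037, θ = 53.48°; offset = 7.1·tan 53.48° = 9.590 m.
Summing the layer offsets gives 26.776 m.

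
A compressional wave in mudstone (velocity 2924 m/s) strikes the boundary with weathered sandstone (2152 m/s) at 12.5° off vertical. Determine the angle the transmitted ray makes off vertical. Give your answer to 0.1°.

9.2°

Snell's law: sin θ₂ = (V₂/V₁)·sin θ₁ = (2152/2924)·sin 12.5° = 0.1593.
θ₂ = arcsin 0.1593 = 9.17° from the normal.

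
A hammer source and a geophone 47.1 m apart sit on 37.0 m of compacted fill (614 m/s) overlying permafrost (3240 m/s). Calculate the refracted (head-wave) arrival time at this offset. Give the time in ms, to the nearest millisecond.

t = x/V₂ + 2h·√(V₂²−V₁²)/(V₁V₂).
√(V₂²−V₁²) = √(3240²−614²) = 3181.3 m/s; delay term = 2·37.0·3181.3/(614·3240) = 0.11834 s.
t = 47.1/3240 + 0.11834 = 0.13287 s.

133 ms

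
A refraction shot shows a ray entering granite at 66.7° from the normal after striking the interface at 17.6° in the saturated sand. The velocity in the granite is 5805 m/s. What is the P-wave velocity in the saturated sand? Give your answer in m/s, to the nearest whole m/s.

sin 17.6° = 0.3024; sin 66.7° = 0.9184.
V₁ = V₂·(sin θ₁/sin θ₂) = 5805·(0.3024/0.9184) = 1911.12 m/s.

1911 m/s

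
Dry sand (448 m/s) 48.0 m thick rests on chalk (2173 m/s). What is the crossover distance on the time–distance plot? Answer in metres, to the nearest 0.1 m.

x_cross = 2h·√((V₂+V₁)/(V₂−V₁)).
(V₂+V₁)/(V₂−V₁) = (2173+448)/(2173−448) = 1.5194; √ = 1.2326.
x_cross = 2·48.0·1.2326 = 118.33 m.

118.3 m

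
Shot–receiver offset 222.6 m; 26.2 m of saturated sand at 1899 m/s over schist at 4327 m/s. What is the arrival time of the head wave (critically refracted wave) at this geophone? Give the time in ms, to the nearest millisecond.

76 ms

t = x/V₂ + 2h·√(V₂²−V₁²)/(V₁V₂).
√(V₂²−V₁²) = √(4327²−1899²) = 3888.0 m/s; delay term = 2·26.2·3888.0/(1899·4327) = 0.02479 s.
t = 222.6/4327 + 0.02479 = 0.07624 s.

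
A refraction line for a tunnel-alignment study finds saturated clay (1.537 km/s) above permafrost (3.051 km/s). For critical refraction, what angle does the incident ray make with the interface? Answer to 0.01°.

59.75°

Critical incidence: sin θ_c = V₁/V₂ = 1.537/3.051 = 0.5038.
θ_c = arcsin 0.5038 = 30.25°.
Measured from the interface: 90° − 30.25° = 59.75°.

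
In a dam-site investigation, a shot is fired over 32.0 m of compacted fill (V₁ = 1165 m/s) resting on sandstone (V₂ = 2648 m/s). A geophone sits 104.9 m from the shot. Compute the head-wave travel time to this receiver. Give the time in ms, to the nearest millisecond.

89 ms

θ_c = arcsin(V₁/V₂) = arcsin(1165/2648) = 26.10°, cos θ_c = 0.8980.
Intercept time tᵢ = 2h cos θ_c / V₁ = 2·32.0·0.8980/1165 = 0.04933 s.
t = x/V₂ + tᵢ = 104.9/2648 + 0.04933 = 0.08895 s.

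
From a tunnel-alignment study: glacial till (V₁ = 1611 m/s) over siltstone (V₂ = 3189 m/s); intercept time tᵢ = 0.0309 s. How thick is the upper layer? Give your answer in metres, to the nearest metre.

29 m

θ_c = arcsin(1611/3189) = 30.34°; cos θ_c = 0.8630.
tᵢ = 2h cos θ_c/V₁ ⇒ h = tᵢ·V₁/(2 cos θ_c) = 0.0309·1611/(2·0.8630) = 28.84 m.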